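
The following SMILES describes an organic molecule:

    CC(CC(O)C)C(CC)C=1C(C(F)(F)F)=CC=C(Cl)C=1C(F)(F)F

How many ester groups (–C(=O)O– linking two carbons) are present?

Scan the SMILES for the ester motif — none present.
Groups that are present: 1 hydroxyl.

0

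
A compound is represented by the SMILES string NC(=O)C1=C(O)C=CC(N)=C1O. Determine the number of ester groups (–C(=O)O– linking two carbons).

Scan the SMILES for the ester motif — none present.
Groups that are present: 1 amide, 2 hydroxyl, 1 primary amine.

0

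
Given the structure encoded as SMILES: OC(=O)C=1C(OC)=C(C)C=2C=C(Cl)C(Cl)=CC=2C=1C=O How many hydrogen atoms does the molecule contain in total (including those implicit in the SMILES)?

10

Walk through each heavy atom and fill implicit hydrogens from standard valence (C 4, N 3, O 2, S 2, halogen 1):
  atom 1: O, bond orders sum to 1 (valence 2) → 1 H
  atom 2: C, bond orders sum to 4 (valence 4) → 0 H
  atom 3: O, bond orders sum to 2 (valence 2) → 0 H
  atom 4: C, bond orders sum to 4 (valence 4) → 0 H
  atom 5: C, bond orders sum to 4 (valence 4) → 0 H
  atom 6: O, bond orders sum to 2 (valence 2) → 0 H
  atom 7: C, bond orders sum to 1 (valence 4) → 3 H
  atom 8: C, bond orders sum to 4 (valence 4) → 0 H
  atom 9: C, bond orders sum to 1 (valence 4) → 3 H
  atom 10: C, bond orders sum to 4 (valence 4) → 0 H
  atom 11: C, bond orders sum to 3 (valence 4) → 1 H
  atom 12: C, bond orders sum to 4 (valence 4) → 0 H
  atom 13: Cl (halogen, monovalent) → 0 H
  atom 14: C, bond orders sum to 4 (valence 4) → 0 H
  atom 15: Cl (halogen, monovalent) → 0 H
  atom 16: C, bond orders sum to 3 (valence 4) → 1 H
  atom 17: C, bond orders sum to 4 (valence 4) → 0 H
  atom 18: C, bond orders sum to 4 (valence 4) → 0 H
  atom 19: C, bond orders sum to 3 (valence 4) → 1 H
  atom 20: O, bond orders sum to 2 (valence 2) → 0 H
Total hydrogens: 10.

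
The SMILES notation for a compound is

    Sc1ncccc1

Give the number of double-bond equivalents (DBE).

Molecular formula: C5H5NS.
DoU = (2C + 2 + N − H − X) / 2, where X is the halogen count and O/S are ignored.
    = (2·5 + 2 + 1 − 5 − 0) / 2 = 8 / 2 = 4.

4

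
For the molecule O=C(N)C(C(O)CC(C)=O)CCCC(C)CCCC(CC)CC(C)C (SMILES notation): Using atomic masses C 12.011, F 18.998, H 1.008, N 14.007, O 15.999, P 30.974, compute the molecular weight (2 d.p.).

355.56 g/mol

First, the molecular formula is C21H41NO3 (counting implicit H from valence).
  C: 21 × 12.011 = 252.231
  H: 41 × 1.008 = 41.328
  N: 1 × 14.007 = 14.007
  O: 3 × 15.999 = 47.997
Sum: 21×12.011 + 41×1.008 + 1×14.007 + 3×15.999 = 355.563 → 355.56 g/mol.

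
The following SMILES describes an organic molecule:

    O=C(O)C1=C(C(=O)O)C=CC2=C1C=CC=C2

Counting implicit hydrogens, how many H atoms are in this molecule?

Walk through each heavy atom and fill implicit hydrogens from standard valence (C 4, N 3, O 2, S 2, halogen 1):
  atom 1: O, bond orders sum to 2 (valence 2) → 0 H
  atom 2: C, bond orders sum to 4 (valence 4) → 0 H
  atom 3: O, bond orders sum to 1 (valence 2) → 1 H
  atom 4: C, bond orders sum to 4 (valence 4) → 0 H
  atom 5: C, bond orders sum to 4 (valence 4) → 0 H
  atom 6: C, bond orders sum to 4 (valence 4) → 0 H
  atom 7: O, bond orders sum to 2 (valence 2) → 0 H
  atom 8: O, bond orders sum to 1 (valence 2) → 1 H
  atom 9: C, bond orders sum to 3 (valence 4) → 1 H
  atom 10: C, bond orders sum to 3 (valence 4) → 1 H
  atom 11: C, bond orders sum to 4 (valence 4) → 0 H
  atom 12: C, bond orders sum to 4 (valence 4) → 0 H
  atom 13: C, bond orders sum to 3 (valence 4) → 1 H
  atom 14: C, bond orders sum to 3 (valence 4) → 1 H
  atom 15: C, bond orders sum to 3 (valence 4) → 1 H
  atom 16: C, bond orders sum to 3 (valence 4) → 1 H
Total hydrogens: 8.

8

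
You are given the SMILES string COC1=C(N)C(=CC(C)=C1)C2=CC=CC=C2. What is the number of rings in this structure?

2

In SMILES, each pair of matching ring-closure digits denotes one ring-closing bond; the number of such bonds equals the number of independent rings.
Ring-closure bonds here: 2.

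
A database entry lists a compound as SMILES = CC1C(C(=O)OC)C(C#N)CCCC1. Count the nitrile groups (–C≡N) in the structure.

1

The nitrile motif appears at heavy-atom position 9 in the SMILES.
Other groups present: 1 ester.
Nitrile count: 1.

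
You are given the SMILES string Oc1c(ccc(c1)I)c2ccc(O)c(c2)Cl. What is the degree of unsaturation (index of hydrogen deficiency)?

8

Molecular formula: C12H8ClIO2.
DoU = (2C + 2 + N − H − X) / 2, where X is the halogen count and O/S are ignored.
    = (2·12 + 2 + 0 − 8 − 2) / 2 = 16 / 2 = 8.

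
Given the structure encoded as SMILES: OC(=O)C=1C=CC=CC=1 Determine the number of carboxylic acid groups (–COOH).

The carboxylic acid motif appears at heavy-atom position 2 in the SMILES.
Carboxylic acid count: 1.

1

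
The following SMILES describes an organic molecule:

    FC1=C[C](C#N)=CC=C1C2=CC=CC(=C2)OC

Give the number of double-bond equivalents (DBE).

Degree of unsaturation = (number of rings) + (number of π bonds).
Ring closures in the SMILES: 2.
π bonds: 6 double bonds (each 1 DoU), 1 triple bond (each 2 DoU) → 8 DoU from unsaturation.
Total DoU = 2 + 8 = 10.

10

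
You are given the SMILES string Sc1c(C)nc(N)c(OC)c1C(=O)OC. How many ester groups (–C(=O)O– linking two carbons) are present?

The ester motif appears at heavy-atom position 12 in the SMILES.
Other groups present: 1 ether, 1 primary amine, 1 thiol.
Ester count: 1.

1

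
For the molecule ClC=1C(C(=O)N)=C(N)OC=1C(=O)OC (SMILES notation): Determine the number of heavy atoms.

14

Every atom symbol written in the SMILES (organic subset) is one heavy atom; implicit H are not written.
Heavy atoms by element → C:7, Cl:1, N:2, O:4.
Total: 14.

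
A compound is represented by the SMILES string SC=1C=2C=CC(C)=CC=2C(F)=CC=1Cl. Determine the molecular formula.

C11H8ClFS

Walk through each heavy atom and fill implicit hydrogens from standard valence (C 4, N 3, O 2, S 2, halogen 1):
  atom 1: S, bond orders sum to 1 (valence 2) → 1 H
  atom 2: C, bond orders sum to 4 (valence 4) → 0 H
  atom 3: C, bond orders sum to 4 (valence 4) → 0 H
  atom 4: C, bond orders sum to 3 (valence 4) → 1 H
  atom 5: C, bond orders sum to 3 (valence 4) → 1 H
  atom 6: C, bond orders sum to 4 (valence 4) → 0 H
  atom 7: C, bond orders sum to 1 (valence 4) → 3 H
  atom 8: C, bond orders sum to 3 (valence 4) → 1 H
  atom 9: C, bond orders sum to 4 (valence 4) → 0 H
  atom 10: C, bond orders sum to 4 (valence 4) → 0 H
  atom 11: F (halogen, monovalent) → 0 H
  atom 12: C, bond orders sum to 3 (valence 4) → 1 H
  atom 13: C, bond orders sum to 4 (valence 4) → 0 H
  atom 14: Cl (halogen, monovalent) → 0 H
Totals → C:11, H:8, Cl:1, F:1, S:1.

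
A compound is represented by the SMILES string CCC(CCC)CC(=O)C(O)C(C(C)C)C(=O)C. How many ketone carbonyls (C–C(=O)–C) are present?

2

The ketone motif appears at heavy-atom positions 8, 16 in the SMILES.
Other groups present: 1 hydroxyl.
Ketone count: 2.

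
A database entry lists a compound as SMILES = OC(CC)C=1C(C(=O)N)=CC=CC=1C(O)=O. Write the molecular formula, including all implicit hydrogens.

Walk through each heavy atom and fill implicit hydrogens from standard valence (C 4, N 3, O 2, S 2, halogen 1):
  atom 1: O, bond orders sum to 1 (valence 2) → 1 H
  atom 2: C, bond orders sum to 3 (valence 4) → 1 H
  atom 3: C, bond orders sum to 2 (valence 4) → 2 H
  atom 4: C, bond orders sum to 1 (valence 4) → 3 H
  atom 5: C, bond orders sum to 4 (valence 4) → 0 H
  atom 6: C, bond orders sum to 4 (valence 4) → 0 H
  atom 7: C, bond orders sum to 4 (valence 4) → 0 H
  atom 8: O, bond orders sum to 2 (valence 2) → 0 H
  atom 9: N, bond orders sum to 1 (valence 3) → 2 H
  atom 10: C, bond orders sum to 3 (valence 4) → 1 H
  atom 11: C, bond orders sum to 3 (valence 4) → 1 H
  atom 12: C, bond orders sum to 3 (valence 4) → 1 H
  atom 13: C, bond orders sum to 4 (valence 4) → 0 H
  atom 14: C, bond orders sum to 4 (valence 4) → 0 H
  atom 15: O, bond orders sum to 1 (valence 2) → 1 H
  atom 16: O, bond orders sum to 2 (valence 2) → 0 H
Totals → C:11, H:13, N:1, O:4.
In Hill order: C11H13NO4.

C11H13NO4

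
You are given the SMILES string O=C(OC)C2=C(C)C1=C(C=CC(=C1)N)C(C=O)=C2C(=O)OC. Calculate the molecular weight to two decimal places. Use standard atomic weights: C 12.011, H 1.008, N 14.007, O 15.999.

First, the molecular formula is C16H15NO5 (counting implicit H from valence).
  C: 16 × 12.011 = 192.176
  H: 15 × 1.008 = 15.120
  N: 1 × 14.007 = 14.007
  O: 5 × 15.999 = 79.995
Sum: 16×12.011 + 15×1.008 + 1×14.007 + 5×15.999 = 301.298 → 301.30 g/mol.

301.30 g/mol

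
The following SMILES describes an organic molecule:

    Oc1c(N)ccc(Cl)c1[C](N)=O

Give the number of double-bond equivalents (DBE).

Molecular formula: C7H7ClN2O2.
DoU = (2C + 2 + N − H − X) / 2, where X is the halogen count and O/S are ignored.
    = (2·7 + 2 + 2 − 7 − 1) / 2 = 10 / 2 = 5.

5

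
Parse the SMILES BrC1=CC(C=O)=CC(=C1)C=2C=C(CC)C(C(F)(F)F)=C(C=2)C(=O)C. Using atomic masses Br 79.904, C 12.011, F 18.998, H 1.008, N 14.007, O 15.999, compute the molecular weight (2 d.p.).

First, the molecular formula is C18H14BrF3O2 (counting implicit H from valence).
  Br: 1 × 79.904 = 79.904
  C: 18 × 12.011 = 216.198
  F: 3 × 18.998 = 56.994
  H: 14 × 1.008 = 14.112
  O: 2 × 15.999 = 31.998
Sum: 1×79.904 + 18×12.011 + 3×18.998 + 14×1.008 + 2×15.999 = 399.206 → 399.21 g/mol.

399.21 g/mol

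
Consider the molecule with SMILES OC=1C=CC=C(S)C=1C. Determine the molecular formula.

Walk through each heavy atom and fill implicit hydrogens from standard valence (C 4, N 3, O 2, S 2, halogen 1):
  atom 1: O, bond orders sum to 1 (valence 2) → 1 H
  atom 2: C, bond orders sum to 4 (valence 4) → 0 H
  atom 3: C, bond orders sum to 3 (valence 4) → 1 H
  atom 4: C, bond orders sum to 3 (valence 4) → 1 H
  atom 5: C, bond orders sum to 3 (valence 4) → 1 H
  atom 6: C, bond orders sum to 4 (valence 4) → 0 H
  atom 7: S, bond orders sum to 1 (valence 2) → 1 H
  atom 8: C, bond orders sum to 4 (valence 4) → 0 H
  atom 9: C, bond orders sum to 1 (valence 4) → 3 H
Totals → C:7, H:8, O:1, S:1.

C7H8OS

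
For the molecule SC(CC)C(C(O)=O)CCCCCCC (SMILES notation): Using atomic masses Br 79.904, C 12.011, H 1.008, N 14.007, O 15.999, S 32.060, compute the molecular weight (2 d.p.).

First, the molecular formula is C12H24O2S (counting implicit H from valence).
  C: 12 × 12.011 = 144.132
  H: 24 × 1.008 = 24.192
  O: 2 × 15.999 = 31.998
  S: 1 × 32.060 = 32.060
Sum: 12×12.011 + 24×1.008 + 2×15.999 + 1×32.060 = 232.382 → 232.38 g/mol.

232.38 g/mol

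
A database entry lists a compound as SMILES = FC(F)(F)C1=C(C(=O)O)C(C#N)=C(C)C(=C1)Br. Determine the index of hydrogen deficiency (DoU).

Molecular formula: C10H5BrF3NO2.
DoU = (2C + 2 + N − H − X) / 2, where X is the halogen count and O/S are ignored.
    = (2·10 + 2 + 1 − 5 − 4) / 2 = 14 / 2 = 7.

7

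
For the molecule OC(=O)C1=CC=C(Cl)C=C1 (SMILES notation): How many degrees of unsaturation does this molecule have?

Molecular formula: C7H5ClO2.
DoU = (2C + 2 + N − H − X) / 2, where X is the halogen count and O/S are ignored.
    = (2·7 + 2 + 0 − 5 − 1) / 2 = 10 / 2 = 5.

5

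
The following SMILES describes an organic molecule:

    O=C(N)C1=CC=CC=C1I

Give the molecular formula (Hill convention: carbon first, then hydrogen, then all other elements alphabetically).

C7H6INO

Walk through each heavy atom and fill implicit hydrogens from standard valence (C 4, N 3, O 2, S 2, halogen 1):
  atom 1: O, bond orders sum to 2 (valence 2) → 0 H
  atom 2: C, bond orders sum to 4 (valence 4) → 0 H
  atom 3: N, bond orders sum to 1 (valence 3) → 2 H
  atom 4: C, bond orders sum to 4 (valence 4) → 0 H
  atom 5: C, bond orders sum to 3 (valence 4) → 1 H
  atom 6: C, bond orders sum to 3 (valence 4) → 1 H
  atom 7: C, bond orders sum to 3 (valence 4) → 1 H
  atom 8: C, bond orders sum to 3 (valence 4) → 1 H
  atom 9: C, bond orders sum to 4 (valence 4) → 0 H
  atom 10: I (halogen, monovalent) → 0 H
Totals → C:7, H:6, I:1, N:1, O:1.
In Hill order: C7H6INO.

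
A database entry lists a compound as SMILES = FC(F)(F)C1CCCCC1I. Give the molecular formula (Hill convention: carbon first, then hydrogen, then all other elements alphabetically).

C7H10F3I

Walk through each heavy atom and fill implicit hydrogens from standard valence (C 4, N 3, O 2, S 2, halogen 1):
  atom 1: F (halogen, monovalent) → 0 H
  atom 2: C, bond orders sum to 4 (valence 4) → 0 H
  atom 3: F (halogen, monovalent) → 0 H
  atom 4: F (halogen, monovalent) → 0 H
  atom 5: C, bond orders sum to 3 (valence 4) → 1 H
  atom 6: C, bond orders sum to 2 (valence 4) → 2 H
  atom 7: C, bond orders sum to 2 (valence 4) → 2 H
  atom 8: C, bond orders sum to 2 (valence 4) → 2 H
  atom 9: C, bond orders sum to 2 (valence 4) → 2 H
  atom 10: C, bond orders sum to 3 (valence 4) → 1 H
  atom 11: I (halogen, monovalent) → 0 H
Totals → C:7, H:10, F:3, I:1.
In Hill order: C7H10F3I.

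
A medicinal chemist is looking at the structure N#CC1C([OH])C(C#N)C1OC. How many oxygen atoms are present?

2

Scan the SMILES for O atoms (remember two-letter symbols like Cl and Br are single atoms).
Oxygen count: 2.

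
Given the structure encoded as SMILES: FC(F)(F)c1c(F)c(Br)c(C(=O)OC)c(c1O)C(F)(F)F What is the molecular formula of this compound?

C10H4BrF7O3

Walk through each heavy atom and fill implicit hydrogens from standard valence (C 4, N 3, O 2, S 2, halogen 1); for lowercase aromatic atoms, an aromatic c carries 1 H when it has two neighbours and 0 H with three, and aromatic n carries 0 H:
  atom 1: F (halogen, monovalent) → 0 H
  atom 2: C, bond orders sum to 4 (valence 4) → 0 H
  atom 3: F (halogen, monovalent) → 0 H
  atom 4: F (halogen, monovalent) → 0 H
  atom 5: aromatic c, 3 neighbours → 0 H
  atom 6: aromatic c, 3 neighbours → 0 H
  atom 7: F (halogen, monovalent) → 0 H
  atom 8: aromatic c, 3 neighbours → 0 H
  atom 9: Br (halogen, monovalent) → 0 H
  atom 10: aromatic c, 3 neighbours → 0 H
  atom 11: C, bond orders sum to 4 (valence 4) → 0 H
  atom 12: O, bond orders sum to 2 (valence 2) → 0 H
  atom 13: O, bond orders sum to 2 (valence 2) → 0 H
  atom 14: C, bond orders sum to 1 (valence 4) → 3 H
  atom 15: aromatic c, 3 neighbours → 0 H
  atom 16: aromatic c, 3 neighbours → 0 H
  atom 17: O, bond orders sum to 1 (valence 2) → 1 H
  atom 18: C, bond orders sum to 4 (valence 4) → 0 H
  atom 19: F (halogen, monovalent) → 0 H
  atom 20: F (halogen, monovalent) → 0 H
  atom 21: F (halogen, monovalent) → 0 H
Totals → C:10, H:4, Br:1, F:7, O:3.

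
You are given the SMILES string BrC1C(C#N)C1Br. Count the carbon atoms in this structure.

Count every carbon token in the SMILES (each C, including those in ring-closure positions and inside branches).
Carbon count: 4.

4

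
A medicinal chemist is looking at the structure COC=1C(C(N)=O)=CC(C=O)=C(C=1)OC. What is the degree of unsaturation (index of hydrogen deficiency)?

Degree of unsaturation = (number of rings) + (number of π bonds).
Ring closures in the SMILES: 1.
π bonds: 5 double bonds (each 1 DoU) → 5 DoU from unsaturation.
Total DoU = 1 + 5 = 6.

6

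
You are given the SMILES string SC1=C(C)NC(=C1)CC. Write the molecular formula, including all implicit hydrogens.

Walk through each heavy atom and fill implicit hydrogens from standard valence (C 4, N 3, O 2, S 2, halogen 1):
  atom 1: S, bond orders sum to 1 (valence 2) → 1 H
  atom 2: C, bond orders sum to 4 (valence 4) → 0 H
  atom 3: C, bond orders sum to 4 (valence 4) → 0 H
  atom 4: C, bond orders sum to 1 (valence 4) → 3 H
  atom 5: N, bond orders sum to 2 (valence 3) → 1 H
  atom 6: C, bond orders sum to 4 (valence 4) → 0 H
  atom 7: C, bond orders sum to 3 (valence 4) → 1 H
  atom 8: C, bond orders sum to 2 (valence 4) → 2 H
  atom 9: C, bond orders sum to 1 (valence 4) → 3 H
Totals → C:7, H:11, N:1, S:1.
In Hill order: C7H11NS.

C7H11NS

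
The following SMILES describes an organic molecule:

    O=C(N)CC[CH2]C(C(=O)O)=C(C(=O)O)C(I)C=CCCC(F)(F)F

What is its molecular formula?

Walk through each heavy atom and fill implicit hydrogens from standard valence (C 4, N 3, O 2, S 2, halogen 1):
  atom 1: O, bond orders sum to 2 (valence 2) → 0 H
  atom 2: C, bond orders sum to 4 (valence 4) → 0 H
  atom 3: N, bond orders sum to 1 (valence 3) → 2 H
  atom 4: C, bond orders sum to 2 (valence 4) → 2 H
  atom 5: C, bond orders sum to 2 (valence 4) → 2 H
  atom 6: C with explicit H count 2
  atom 7: C, bond orders sum to 4 (valence 4) → 0 H
  atom 8: C, bond orders sum to 4 (valence 4) → 0 H
  atom 9: O, bond orders sum to 2 (valence 2) → 0 H
  atom 10: O, bond orders sum to 1 (valence 2) → 1 H
  atom 11: C, bond orders sum to 4 (valence 4) → 0 H
  atom 12: C, bond orders sum to 4 (valence 4) → 0 H
  atom 13: O, bond orders sum to 2 (valence 2) → 0 H
  atom 14: O, bond orders sum to 1 (valence 2) → 1 H
  atom 15: C, bond orders sum to 3 (valence 4) → 1 H
  atom 16: I (halogen, monovalent) → 0 H
  atom 17: C, bond orders sum to 3 (valence 4) → 1 H
  atom 18: C, bond orders sum to 3 (valence 4) → 1 H
  atom 19: C, bond orders sum to 2 (valence 4) → 2 H
  atom 20: C, bond orders sum to 2 (valence 4) → 2 H
  atom 21: C, bond orders sum to 4 (valence 4) → 0 H
  atom 22: F (halogen, monovalent) → 0 H
  atom 23: F (halogen, monovalent) → 0 H
  atom 24: F (halogen, monovalent) → 0 H
Totals → C:14, H:17, F:3, I:1, N:1, O:5.

C14H17F3INO5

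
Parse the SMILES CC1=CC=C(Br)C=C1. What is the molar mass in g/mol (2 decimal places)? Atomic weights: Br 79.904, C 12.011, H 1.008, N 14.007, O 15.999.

First, the molecular formula is C7H7Br (counting implicit H from valence).
  Br: 1 × 79.904 = 79.904
  C: 7 × 12.011 = 84.077
  H: 7 × 1.008 = 7.056
Sum: 1×79.904 + 7×12.011 + 7×1.008 = 171.037 → 171.04 g/mol.

171.04 g/mol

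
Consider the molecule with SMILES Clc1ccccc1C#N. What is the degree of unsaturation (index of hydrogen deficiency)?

Molecular formula: C7H4ClN.
DoU = (2C + 2 + N − H − X) / 2, where X is the halogen count and O/S are ignored.
    = (2·7 + 2 + 1 − 4 − 1) / 2 = 12 / 2 = 6.

6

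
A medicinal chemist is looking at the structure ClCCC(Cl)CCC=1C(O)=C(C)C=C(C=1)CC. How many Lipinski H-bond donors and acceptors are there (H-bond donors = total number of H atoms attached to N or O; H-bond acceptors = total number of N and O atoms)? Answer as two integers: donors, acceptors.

1, 1

Donors: find every N or O and count the H atoms it carries.
  atom 10 (O): bond orders sum to 1 → 1 H
Lipinski HBD = 1.
Acceptors: N atoms = 0, O atoms = 1 → HBA = 1.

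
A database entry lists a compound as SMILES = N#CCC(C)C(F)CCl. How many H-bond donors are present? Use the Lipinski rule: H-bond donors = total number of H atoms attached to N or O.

Donors: find every N or O and count the H atoms it carries.
  atom 1 (N): bond orders sum to 3 → 0 H
Lipinski HBD = 0.

0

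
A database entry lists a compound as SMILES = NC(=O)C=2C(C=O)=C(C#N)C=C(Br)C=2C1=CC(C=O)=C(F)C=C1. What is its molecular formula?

Walk through each heavy atom and fill implicit hydrogens from standard valence (C 4, N 3, O 2, S 2, halogen 1):
  atom 1: N, bond orders sum to 1 (valence 3) → 2 H
  atom 2: C, bond orders sum to 4 (valence 4) → 0 H
  atom 3: O, bond orders sum to 2 (valence 2) → 0 H
  atom 4: C, bond orders sum to 4 (valence 4) → 0 H
  atom 5: C, bond orders sum to 4 (valence 4) → 0 H
  atom 6: C, bond orders sum to 3 (valence 4) → 1 H
  atom 7: O, bond orders sum to 2 (valence 2) → 0 H
  atom 8: C, bond orders sum to 4 (valence 4) → 0 H
  atom 9: C, bond orders sum to 4 (valence 4) → 0 H
  atom 10: N, bond orders sum to 3 (valence 3) → 0 H
  atom 11: C, bond orders sum to 3 (valence 4) → 1 H
  atom 12: C, bond orders sum to 4 (valence 4) → 0 H
  atom 13: Br (halogen, monovalent) → 0 H
  atom 14: C, bond orders sum to 4 (valence 4) → 0 H
  atom 15: C, bond orders sum to 4 (valence 4) → 0 H
  atom 16: C, bond orders sum to 3 (valence 4) → 1 H
  atom 17: C, bond orders sum to 4 (valence 4) → 0 H
  atom 18: C, bond orders sum to 3 (valence 4) → 1 H
  atom 19: O, bond orders sum to 2 (valence 2) → 0 H
  atom 20: C, bond orders sum to 4 (valence 4) → 0 H
  atom 21: F (halogen, monovalent) → 0 H
  atom 22: C, bond orders sum to 3 (valence 4) → 1 H
  atom 23: C, bond orders sum to 3 (valence 4) → 1 H
Totals → C:16, H:8, Br:1, F:1, N:2, O:3.

C16H8BrFN2O3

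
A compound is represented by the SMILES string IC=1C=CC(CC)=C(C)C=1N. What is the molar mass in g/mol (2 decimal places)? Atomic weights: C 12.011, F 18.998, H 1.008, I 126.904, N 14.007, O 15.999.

261.11 g/mol

First, the molecular formula is C9H12IN (counting implicit H from valence).
  C: 9 × 12.011 = 108.099
  H: 12 × 1.008 = 12.096
  I: 1 × 126.904 = 126.904
  N: 1 × 14.007 = 14.007
Sum: 9×12.011 + 12×1.008 + 1×126.904 + 1×14.007 = 261.106 → 261.11 g/mol.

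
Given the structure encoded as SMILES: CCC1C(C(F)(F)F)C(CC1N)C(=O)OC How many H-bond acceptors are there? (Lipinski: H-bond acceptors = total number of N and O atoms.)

3

N atoms: 1; O atoms: 2.
Lipinski HBA = 1 + 2 = 3.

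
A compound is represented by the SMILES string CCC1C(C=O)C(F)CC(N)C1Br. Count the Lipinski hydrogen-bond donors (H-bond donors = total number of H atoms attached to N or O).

Donors: find every N or O and count the H atoms it carries.
  atom 6 (O): bond orders sum to 2 → 0 H
  atom 11 (N): bond orders sum to 1 → 2 H
Lipinski HBD = 2.

2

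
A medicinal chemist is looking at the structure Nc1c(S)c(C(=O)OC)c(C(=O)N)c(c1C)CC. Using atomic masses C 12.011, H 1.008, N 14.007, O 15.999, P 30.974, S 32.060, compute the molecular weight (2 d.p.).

268.33 g/mol

First, the molecular formula is C12H16N2O3S (counting implicit H from valence).
  C: 12 × 12.011 = 144.132
  H: 16 × 1.008 = 16.128
  N: 2 × 14.007 = 28.014
  O: 3 × 15.999 = 47.997
  S: 1 × 32.060 = 32.060
Sum: 12×12.011 + 16×1.008 + 2×14.007 + 3×15.999 + 1×32.060 = 268.331 → 268.33 g/mol.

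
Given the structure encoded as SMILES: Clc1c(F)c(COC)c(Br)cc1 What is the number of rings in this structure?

In SMILES, each pair of matching ring-closure digits denotes one ring-closing bond; the number of such bonds equals the number of independent rings.
Ring-closure bonds here: 1.

1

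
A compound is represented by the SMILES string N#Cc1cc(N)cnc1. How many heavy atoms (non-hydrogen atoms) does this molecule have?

9

Every atom symbol written in the SMILES (organic subset) is one heavy atom; implicit H are not written.
Heavy atoms by element → C:6, N:3.
Total: 9.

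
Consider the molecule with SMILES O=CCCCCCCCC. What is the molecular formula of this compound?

Walk through each heavy atom and fill implicit hydrogens from standard valence (C 4, N 3, O 2, S 2, halogen 1):
  atom 1: O, bond orders sum to 2 (valence 2) → 0 H
  atom 2: C, bond orders sum to 3 (valence 4) → 1 H
  atom 3: C, bond orders sum to 2 (valence 4) → 2 H
  atom 4: C, bond orders sum to 2 (valence 4) → 2 H
  atom 5: C, bond orders sum to 2 (valence 4) → 2 H
  atom 6: C, bond orders sum to 2 (valence 4) → 2 H
  atom 7: C, bond orders sum to 2 (valence 4) → 2 H
  atom 8: C, bond orders sum to 2 (valence 4) → 2 H
  atom 9: C, bond orders sum to 2 (valence 4) → 2 H
  atom 10: C, bond orders sum to 1 (valence 4) → 3 H
Totals → C:9, H:18, O:1.

C9H18O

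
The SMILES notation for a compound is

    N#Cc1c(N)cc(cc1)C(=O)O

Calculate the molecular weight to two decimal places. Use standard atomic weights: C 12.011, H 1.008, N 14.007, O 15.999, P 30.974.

162.15 g/mol

First, the molecular formula is C8H6N2O2 (counting implicit H from valence).
  C: 8 × 12.011 = 96.088
  H: 6 × 1.008 = 6.048
  N: 2 × 14.007 = 28.014
  O: 2 × 15.999 = 31.998
Sum: 8×12.011 + 6×1.008 + 2×14.007 + 2×15.999 = 162.148 → 162.15 g/mol.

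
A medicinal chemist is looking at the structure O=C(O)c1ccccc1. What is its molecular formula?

C7H6O2

Walk through each heavy atom and fill implicit hydrogens from standard valence (C 4, N 3, O 2, S 2, halogen 1); for lowercase aromatic atoms, an aromatic c carries 1 H when it has two neighbours and 0 H with three, and aromatic n carries 0 H:
  atom 1: O, bond orders sum to 2 (valence 2) → 0 H
  atom 2: C, bond orders sum to 4 (valence 4) → 0 H
  atom 3: O, bond orders sum to 1 (valence 2) → 1 H
  atom 4: aromatic c, 3 neighbours → 0 H
  atom 5: aromatic c, 2 neighbours → 1 H
  atom 6: aromatic c, 2 neighbours → 1 H
  atom 7: aromatic c, 2 neighbours → 1 H
  atom 8: aromatic c, 2 neighbours → 1 H
  atom 9: aromatic c, 2 neighbours → 1 H
Totals → C:7, H:6, O:2.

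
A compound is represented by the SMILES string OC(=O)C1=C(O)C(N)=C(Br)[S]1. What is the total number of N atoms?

Scan the SMILES for N atoms (remember two-letter symbols like Cl and Br are single atoms).
Nitrogen count: 1.

1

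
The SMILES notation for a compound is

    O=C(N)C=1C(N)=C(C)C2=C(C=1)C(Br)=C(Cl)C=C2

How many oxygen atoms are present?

1

Scan the SMILES for O atoms (remember two-letter symbols like Cl and Br are single atoms).
Oxygen count: 1.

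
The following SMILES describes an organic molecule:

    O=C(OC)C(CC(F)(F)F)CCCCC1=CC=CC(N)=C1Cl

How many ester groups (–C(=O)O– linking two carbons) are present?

1

The ester motif appears at heavy-atom position 2 in the SMILES.
Other groups present: 1 primary amine.
Ester count: 1.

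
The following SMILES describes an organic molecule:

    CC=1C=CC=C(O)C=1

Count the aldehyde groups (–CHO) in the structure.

Scan the SMILES for the aldehyde motif — none present.
Groups that are present: 1 hydroxyl.

0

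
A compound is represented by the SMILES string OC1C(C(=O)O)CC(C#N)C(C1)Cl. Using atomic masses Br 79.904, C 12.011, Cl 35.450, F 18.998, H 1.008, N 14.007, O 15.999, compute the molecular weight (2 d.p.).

First, the molecular formula is C8H10ClNO3 (counting implicit H from valence).
  C: 8 × 12.011 = 96.088
  Cl: 1 × 35.450 = 35.450
  H: 10 × 1.008 = 10.080
  N: 1 × 14.007 = 14.007
  O: 3 × 15.999 = 47.997
Sum: 8×12.011 + 1×35.450 + 10×1.008 + 1×14.007 + 3×15.999 = 203.622 → 203.62 g/mol.

203.62 g/mol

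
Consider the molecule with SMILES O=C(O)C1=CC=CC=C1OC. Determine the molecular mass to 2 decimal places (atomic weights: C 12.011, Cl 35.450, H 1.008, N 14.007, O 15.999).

First, the molecular formula is C8H8O3 (counting implicit H from valence).
  C: 8 × 12.011 = 96.088
  H: 8 × 1.008 = 8.064
  O: 3 × 15.999 = 47.997
Sum: 8×12.011 + 8×1.008 + 3×15.999 = 152.149 → 152.15 g/mol.

152.15 g/mol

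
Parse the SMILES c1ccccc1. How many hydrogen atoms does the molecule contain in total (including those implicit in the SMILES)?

6

Walk through each heavy atom and fill implicit hydrogens from standard valence (C 4, N 3, O 2, S 2, halogen 1); for lowercase aromatic atoms, an aromatic c carries 1 H when it has two neighbours and 0 H with three, and aromatic n carries 0 H:
  atom 1: aromatic c, 2 neighbours → 1 H
  atom 2: aromatic c, 2 neighbours → 1 H
  atom 3: aromatic c, 2 neighbours → 1 H
  atom 4: aromatic c, 2 neighbours → 1 H
  atom 5: aromatic c, 2 neighbours → 1 H
  atom 6: aromatic c, 2 neighbours → 1 H
Total hydrogens: 6.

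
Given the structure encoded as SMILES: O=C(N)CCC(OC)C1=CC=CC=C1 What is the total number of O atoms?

Scan the SMILES for O atoms (remember two-letter symbols like Cl and Br are single atoms).
Oxygen count: 2.

2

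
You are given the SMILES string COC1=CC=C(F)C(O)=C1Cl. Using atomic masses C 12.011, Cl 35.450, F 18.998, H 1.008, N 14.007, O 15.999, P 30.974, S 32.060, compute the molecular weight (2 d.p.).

First, the molecular formula is C7H6ClFO2 (counting implicit H from valence).
  C: 7 × 12.011 = 84.077
  Cl: 1 × 35.450 = 35.450
  F: 1 × 18.998 = 18.998
  H: 6 × 1.008 = 6.048
  O: 2 × 15.999 = 31.998
Sum: 7×12.011 + 1×35.450 + 1×18.998 + 6×1.008 + 2×15.999 = 176.571 → 176.57 g/mol.

176.57 g/mol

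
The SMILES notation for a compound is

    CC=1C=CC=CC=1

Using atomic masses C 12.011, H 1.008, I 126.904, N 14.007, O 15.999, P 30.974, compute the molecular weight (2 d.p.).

92.14 g/mol

First, the molecular formula is C7H8 (counting implicit H from valence).
  C: 7 × 12.011 = 84.077
  H: 8 × 1.008 = 8.064
Sum: 7×12.011 + 8×1.008 = 92.141 → 92.14 g/mol.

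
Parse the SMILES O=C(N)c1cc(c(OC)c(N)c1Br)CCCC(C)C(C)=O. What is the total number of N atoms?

Scan the SMILES for N atoms (remember two-letter symbols like Cl and Br are single atoms).
Nitrogen count: 2.

2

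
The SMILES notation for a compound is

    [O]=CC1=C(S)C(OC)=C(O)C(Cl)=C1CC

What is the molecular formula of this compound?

Walk through each heavy atom and fill implicit hydrogens from standard valence (C 4, N 3, O 2, S 2, halogen 1):
  atom 1: O with explicit H count 0
  atom 2: C, bond orders sum to 3 (valence 4) → 1 H
  atom 3: C, bond orders sum to 4 (valence 4) → 0 H
  atom 4: C, bond orders sum to 4 (valence 4) → 0 H
  atom 5: S, bond orders sum to 1 (valence 2) → 1 H
  atom 6: C, bond orders sum to 4 (valence 4) → 0 H
  atom 7: O, bond orders sum to 2 (valence 2) → 0 H
  atom 8: C, bond orders sum to 1 (valence 4) → 3 H
  atom 9: C, bond orders sum to 4 (valence 4) → 0 H
  atom 10: O, bond orders sum to 1 (valence 2) → 1 H
  atom 11: C, bond orders sum to 4 (valence 4) → 0 H
  atom 12: Cl (halogen, monovalent) → 0 H
  atom 13: C, bond orders sum to 4 (valence 4) → 0 H
  atom 14: C, bond orders sum to 2 (valence 4) → 2 H
  atom 15: C, bond orders sum to 1 (valence 4) → 3 H
Totals → C:10, H:11, Cl:1, O:3, S:1.
In Hill order: C10H11ClO3S.

C10H11ClO3S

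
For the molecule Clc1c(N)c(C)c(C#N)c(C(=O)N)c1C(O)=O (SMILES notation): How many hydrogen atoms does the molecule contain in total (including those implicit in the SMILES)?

8

Walk through each heavy atom and fill implicit hydrogens from standard valence (C 4, N 3, O 2, S 2, halogen 1); for lowercase aromatic atoms, an aromatic c carries 1 H when it has two neighbours and 0 H with three, and aromatic n carries 0 H:
  atom 1: Cl (halogen, monovalent) → 0 H
  atom 2: aromatic c, 3 neighbours → 0 H
  atom 3: aromatic c, 3 neighbours → 0 H
  atom 4: N, bond orders sum to 1 (valence 3) → 2 H
  atom 5: aromatic c, 3 neighbours → 0 H
  atom 6: C, bond orders sum to 1 (valence 4) → 3 H
  atom 7: aromatic c, 3 neighbours → 0 H
  atom 8: C, bond orders sum to 4 (valence 4) → 0 H
  atom 9: N, bond orders sum to 3 (valence 3) → 0 H
  atom 10: aromatic c, 3 neighbours → 0 H
  atom 11: C, bond orders sum to 4 (valence 4) → 0 H
  atom 12: O, bond orders sum to 2 (valence 2) → 0 H
  atom 13: N, bond orders sum to 1 (valence 3) → 2 H
  atom 14: aromatic c, 3 neighbours → 0 H
  atom 15: C, bond orders sum to 4 (valence 4) → 0 H
  atom 16: O, bond orders sum to 1 (valence 2) → 1 H
  atom 17: O, bond orders sum to 2 (valence 2) → 0 H
Total hydrogens: 8.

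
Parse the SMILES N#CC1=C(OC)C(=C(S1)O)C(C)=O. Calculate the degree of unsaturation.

Degree of unsaturation = (number of rings) + (number of π bonds).
Ring closures in the SMILES: 1.
π bonds: 3 double bonds (each 1 DoU), 1 triple bond (each 2 DoU) → 5 DoU from unsaturation.
Total DoU = 1 + 5 = 6.

6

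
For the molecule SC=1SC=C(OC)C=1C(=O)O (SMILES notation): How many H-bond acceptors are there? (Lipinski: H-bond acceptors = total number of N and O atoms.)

N atoms: 0; O atoms: 3.
Lipinski HBA = 0 + 3 = 3.

3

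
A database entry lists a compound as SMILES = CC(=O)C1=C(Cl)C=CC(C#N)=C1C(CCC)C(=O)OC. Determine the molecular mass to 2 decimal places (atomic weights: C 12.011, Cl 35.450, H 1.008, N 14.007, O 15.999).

293.75 g/mol

First, the molecular formula is C15H16ClNO3 (counting implicit H from valence).
  C: 15 × 12.011 = 180.165
  Cl: 1 × 35.450 = 35.450
  H: 16 × 1.008 = 16.128
  N: 1 × 14.007 = 14.007
  O: 3 × 15.999 = 47.997
Sum: 15×12.011 + 1×35.450 + 16×1.008 + 1×14.007 + 3×15.999 = 293.747 → 293.75 g/mol.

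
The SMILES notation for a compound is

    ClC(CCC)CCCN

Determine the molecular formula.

C7H16ClN

Walk through each heavy atom and fill implicit hydrogens from standard valence (C 4, N 3, O 2, S 2, halogen 1):
  atom 1: Cl (halogen, monovalent) → 0 H
  atom 2: C, bond orders sum to 3 (valence 4) → 1 H
  atom 3: C, bond orders sum to 2 (valence 4) → 2 H
  atom 4: C, bond orders sum to 2 (valence 4) → 2 H
  atom 5: C, bond orders sum to 1 (valence 4) → 3 H
  atom 6: C, bond orders sum to 2 (valence 4) → 2 H
  atom 7: C, bond orders sum to 2 (valence 4) → 2 H
  atom 8: C, bond orders sum to 2 (valence 4) → 2 H
  atom 9: N, bond orders sum to 1 (valence 3) → 2 H
Totals → C:7, H:16, Cl:1, N:1.
In Hill order: C7H16ClN.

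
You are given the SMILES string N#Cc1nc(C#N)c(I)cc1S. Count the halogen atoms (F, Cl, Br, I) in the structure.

Halogen atoms appear at heavy-atom position 9 (1×I).
Other groups present: 2 nitrile, 1 thiol.
Halogen count: 1.

1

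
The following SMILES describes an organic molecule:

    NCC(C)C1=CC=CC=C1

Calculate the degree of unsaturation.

4

Molecular formula: C9H13N.
DoU = (2C + 2 + N − H − X) / 2, where X is the halogen count and O/S are ignored.
    = (2·9 + 2 + 1 − 13 − 0) / 2 = 8 / 2 = 4.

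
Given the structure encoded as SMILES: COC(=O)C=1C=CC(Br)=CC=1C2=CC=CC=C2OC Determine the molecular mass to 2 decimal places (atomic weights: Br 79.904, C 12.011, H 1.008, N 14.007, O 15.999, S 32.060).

First, the molecular formula is C15H13BrO3 (counting implicit H from valence).
  Br: 1 × 79.904 = 79.904
  C: 15 × 12.011 = 180.165
  H: 13 × 1.008 = 13.104
  O: 3 × 15.999 = 47.997
Sum: 1×79.904 + 15×12.011 + 13×1.008 + 3×15.999 = 321.170 → 321.17 g/mol.

321.17 g/mol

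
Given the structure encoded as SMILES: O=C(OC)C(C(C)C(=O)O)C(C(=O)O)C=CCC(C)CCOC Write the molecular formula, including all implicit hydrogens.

Walk through each heavy atom and fill implicit hydrogens from standard valence (C 4, N 3, O 2, S 2, halogen 1):
  atom 1: O, bond orders sum to 2 (valence 2) → 0 H
  atom 2: C, bond orders sum to 4 (valence 4) → 0 H
  atom 3: O, bond orders sum to 2 (valence 2) → 0 H
  atom 4: C, bond orders sum to 1 (valence 4) → 3 H
  atom 5: C, bond orders sum to 3 (valence 4) → 1 H
  atom 6: C, bond orders sum to 3 (valence 4) → 1 H
  atom 7: C, bond orders sum to 1 (valence 4) → 3 H
  atom 8: C, bond orders sum to 4 (valence 4) → 0 H
  atom 9: O, bond orders sum to 2 (valence 2) → 0 H
  atom 10: O, bond orders sum to 1 (valence 2) → 1 H
  atom 11: C, bond orders sum to 3 (valence 4) → 1 H
  atom 12: C, bond orders sum to 4 (valence 4) → 0 H
  atom 13: O, bond orders sum to 2 (valence 2) → 0 H
  atom 14: O, bond orders sum to 1 (valence 2) → 1 H
  atom 15: C, bond orders sum to 3 (valence 4) → 1 H
  atom 16: C, bond orders sum to 3 (valence 4) → 1 H
  atom 17: C, bond orders sum to 2 (valence 4) → 2 H
  atom 18: C, bond orders sum to 3 (valence 4) → 1 H
  atom 19: C, bond orders sum to 1 (valence 4) → 3 H
  atom 20: C, bond orders sum to 2 (valence 4) → 2 H
  atom 21: C, bond orders sum to 2 (valence 4) → 2 H
  atom 22: O, bond orders sum to 2 (valence 2) → 0 H
  atom 23: C, bond orders sum to 1 (valence 4) → 3 H
Totals → C:16, H:26, O:7.
In Hill order: C16H26O7.

C16H26O7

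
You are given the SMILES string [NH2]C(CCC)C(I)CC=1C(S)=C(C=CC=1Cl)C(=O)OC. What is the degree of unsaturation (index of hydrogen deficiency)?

5

Molecular formula: C14H19ClINO2S.
DoU = (2C + 2 + N − H − X) / 2, where X is the halogen count and O/S are ignored.
    = (2·14 + 2 + 1 − 19 − 2) / 2 = 10 / 2 = 5.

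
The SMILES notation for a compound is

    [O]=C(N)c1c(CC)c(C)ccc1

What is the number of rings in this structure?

In SMILES, each pair of matching ring-closure digits denotes one ring-closing bond; the number of such bonds equals the number of independent rings.
Ring-closure bonds here: 1.

1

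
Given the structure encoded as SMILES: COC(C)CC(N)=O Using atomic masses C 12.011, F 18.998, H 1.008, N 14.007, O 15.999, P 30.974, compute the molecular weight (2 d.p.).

117.15 g/mol

First, the molecular formula is C5H11NO2 (counting implicit H from valence).
  C: 5 × 12.011 = 60.055
  H: 11 × 1.008 = 11.088
  N: 1 × 14.007 = 14.007
  O: 2 × 15.999 = 31.998
Sum: 5×12.011 + 11×1.008 + 1×14.007 + 2×15.999 = 117.148 → 117.15 g/mol.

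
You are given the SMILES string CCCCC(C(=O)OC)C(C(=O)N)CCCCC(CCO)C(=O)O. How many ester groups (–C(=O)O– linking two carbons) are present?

The ester motif appears at heavy-atom position 6 in the SMILES.
Other groups present: 1 amide, 1 carboxylic acid, 1 hydroxyl.
Ester count: 1.

1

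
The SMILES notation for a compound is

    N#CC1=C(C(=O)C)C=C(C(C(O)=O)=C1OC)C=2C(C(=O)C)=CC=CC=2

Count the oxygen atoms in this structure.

Scan the SMILES for O atoms (remember two-letter symbols like Cl and Br are single atoms).
Oxygen count: 5.

5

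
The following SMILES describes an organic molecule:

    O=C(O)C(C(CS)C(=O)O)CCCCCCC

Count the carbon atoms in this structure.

Count every carbon token in the SMILES (each C, including those in ring-closure positions and inside branches).
Carbon count: 12.

12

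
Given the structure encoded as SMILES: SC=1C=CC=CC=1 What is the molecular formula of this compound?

C6H6S

Walk through each heavy atom and fill implicit hydrogens from standard valence (C 4, N 3, O 2, S 2, halogen 1):
  atom 1: S, bond orders sum to 1 (valence 2) → 1 H
  atom 2: C, bond orders sum to 4 (valence 4) → 0 H
  atom 3: C, bond orders sum to 3 (valence 4) → 1 H
  atom 4: C, bond orders sum to 3 (valence 4) → 1 H
  atom 5: C, bond orders sum to 3 (valence 4) → 1 H
  atom 6: C, bond orders sum to 3 (valence 4) → 1 H
  atom 7: C, bond orders sum to 3 (valence 4) → 1 H
Totals → C:6, H:6, S:1.
In Hill order: C6H6S.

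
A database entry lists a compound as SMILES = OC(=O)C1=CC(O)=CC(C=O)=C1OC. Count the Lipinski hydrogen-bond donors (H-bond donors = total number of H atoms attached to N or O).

Donors: find every N or O and count the H atoms it carries.
  atom 1 (O): bond orders sum to 1 → 1 H
  atom 3 (O): bond orders sum to 2 → 0 H
  atom 7 (O): bond orders sum to 1 → 1 H
  atom 11 (O): bond orders sum to 2 → 0 H
  atom 13 (O): bond orders sum to 2 → 0 H
Lipinski HBD = 2.

2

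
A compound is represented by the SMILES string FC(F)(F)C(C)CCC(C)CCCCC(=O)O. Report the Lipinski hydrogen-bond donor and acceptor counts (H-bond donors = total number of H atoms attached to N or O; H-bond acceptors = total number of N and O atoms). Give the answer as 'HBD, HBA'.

1, 2

Donors: find every N or O and count the H atoms it carries.
  atom 16 (O): bond orders sum to 2 → 0 H
  atom 17 (O): bond orders sum to 1 → 1 H
Lipinski HBD = 1.
Acceptors: N atoms = 0, O atoms = 2 → HBA = 2.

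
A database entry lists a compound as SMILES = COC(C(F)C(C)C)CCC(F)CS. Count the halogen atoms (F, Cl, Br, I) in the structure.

2

Halogen atoms appear at heavy-atom positions 5, 12 (2×F).
Other groups present: 1 ether, 1 thiol.
Halogen count: 2.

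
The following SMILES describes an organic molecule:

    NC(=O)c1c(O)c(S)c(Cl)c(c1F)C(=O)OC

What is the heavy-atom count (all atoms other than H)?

Every atom symbol written in the SMILES (organic subset) is one heavy atom; implicit H are not written.
Heavy atoms by element → C:9, Cl:1, F:1, N:1, O:4, S:1.
Total: 17.

17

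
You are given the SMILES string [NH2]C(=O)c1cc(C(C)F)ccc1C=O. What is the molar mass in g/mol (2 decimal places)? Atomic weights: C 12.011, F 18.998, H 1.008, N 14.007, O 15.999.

First, the molecular formula is C10H10FNO2 (counting implicit H from valence).
  C: 10 × 12.011 = 120.110
  F: 1 × 18.998 = 18.998
  H: 10 × 1.008 = 10.080
  N: 1 × 14.007 = 14.007
  O: 2 × 15.999 = 31.998
Sum: 10×12.011 + 1×18.998 + 10×1.008 + 1×14.007 + 2×15.999 = 195.193 → 195.19 g/mol.

195.19 g/mol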